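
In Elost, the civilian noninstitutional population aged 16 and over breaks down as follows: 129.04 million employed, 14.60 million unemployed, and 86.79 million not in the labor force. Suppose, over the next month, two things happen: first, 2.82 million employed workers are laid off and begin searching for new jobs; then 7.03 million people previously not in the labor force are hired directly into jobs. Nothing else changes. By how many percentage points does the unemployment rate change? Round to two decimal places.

Initially, labor force = 129.04 + 14.60 = 143.64 million, so u = 14.60/143.64 = 10.16%.
After the first change, employed falls and unemployed rises by 2.82; labor force unchanged → E = 126.22, U = 17.42, labor force = 143.64 million.
After the second change, employed and labor force both rise by 7.03; unemployed unchanged → E = 133.25, U = 17.42, labor force = 150.67 million.
New unemployment rate = 17.42 / 150.67 = 11.56%.
Change = 11.56% − 10.16% = +1.40 percentage points.

The unemployment rate changes by +1.40 percentage points.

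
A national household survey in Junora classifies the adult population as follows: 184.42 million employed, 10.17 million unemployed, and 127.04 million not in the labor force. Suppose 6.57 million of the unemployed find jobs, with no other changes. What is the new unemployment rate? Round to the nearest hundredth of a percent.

New unemployment rate ≈ 1.85%.

Initially, labor force = 184.42 + 10.17 = 194.59 million, so u = 10.17/194.59 = 5.23%.
After the change, unemployed falls and employed rises by 6.57; labor force unchanged → E = 190.99, U = 3.60, labor force = 194.59 million.
New unemployment rate = 3.60 / 194.59 = 1.85%.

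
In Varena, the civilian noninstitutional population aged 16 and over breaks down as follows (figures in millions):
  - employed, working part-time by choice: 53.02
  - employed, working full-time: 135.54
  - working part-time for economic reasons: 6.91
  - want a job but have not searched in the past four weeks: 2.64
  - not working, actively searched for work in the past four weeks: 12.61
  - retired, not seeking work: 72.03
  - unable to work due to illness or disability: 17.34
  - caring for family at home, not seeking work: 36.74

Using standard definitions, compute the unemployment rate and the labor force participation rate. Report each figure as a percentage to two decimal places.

Employed = 53.02 + 135.54 + 6.91 = 195.47 million (anyone who worked, including part-time for economic reasons, counts as employed).
Unemployed = 12.61 million.
Labor force = 195.47 + 12.61 = 208.08 million.
Not in labor force = 2.64 + 72.03 + 17.34 + 36.74 = 128.75 million (those not working and not actively searching are outside the labor force — including those who want a job but have given up searching).
Civilian working-age population = 208.08 + 128.75 = 336.83 million.
Unemployment rate = 12.61 / 208.08 = 6.06%.
Labor force participation rate = 208.08 / 336.83 = 61.78%.

Unemployment rate ≈ 6.06%; labor force participation rate ≈ 61.78%.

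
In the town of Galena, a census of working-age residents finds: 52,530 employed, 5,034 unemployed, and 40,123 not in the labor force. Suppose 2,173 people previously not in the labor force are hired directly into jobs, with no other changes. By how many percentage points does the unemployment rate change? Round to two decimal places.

The unemployment rate changes by −0.32 percentage points.

Initially, labor force = 52,530 + 5,034 = 57,564, so u = 5,034/57,564 = 8.75%.
After the change, employed and labor force both rise by 2,173; unemployed unchanged → E = 54,703, U = 5,034, labor force = 59,737.
New unemployment rate = 5,034 / 59,737 = 8.43%.
Change = 8.43% − 8.75% = −0.32 percentage points.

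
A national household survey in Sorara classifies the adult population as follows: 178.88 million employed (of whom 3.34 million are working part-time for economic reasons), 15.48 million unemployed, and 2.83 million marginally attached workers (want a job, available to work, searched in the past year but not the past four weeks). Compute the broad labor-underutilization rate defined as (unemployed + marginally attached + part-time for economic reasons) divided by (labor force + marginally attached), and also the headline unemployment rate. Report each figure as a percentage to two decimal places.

Labor force = 178.88 + 15.48 = 194.36 million.
Numerator = 15.48 + 2.83 + 3.34 = 21.65 million.
Denominator = 194.36 + 2.83 = 197.19 million.
Broad rate = 21.65 / 197.19 = 10.98%.
Headline unemployment rate = 15.48 / 194.36 = 7.96%.

Broad underutilization rate ≈ 10.98%; headline unemployment rate ≈ 7.96%.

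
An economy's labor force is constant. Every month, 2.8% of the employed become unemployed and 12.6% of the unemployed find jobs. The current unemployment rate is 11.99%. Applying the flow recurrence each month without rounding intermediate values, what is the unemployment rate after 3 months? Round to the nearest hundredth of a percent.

Unemployment rate after three months ≈ 14.43%.

With a fixed labor force, u_{t+1} = u_t + s·(1−u_t) − f·u_t = u_t·(1−s−f) + s.
Here 1−s−f = 0.846 and s = 0.028.
u_1 = 0.119900 × 0.846 + 0.028 = 0.129435.
u_2 = 0.129435 × 0.846 + 0.028 = 0.137502.
u_3 = 0.137502 × 0.846 + 0.028 = 0.144327.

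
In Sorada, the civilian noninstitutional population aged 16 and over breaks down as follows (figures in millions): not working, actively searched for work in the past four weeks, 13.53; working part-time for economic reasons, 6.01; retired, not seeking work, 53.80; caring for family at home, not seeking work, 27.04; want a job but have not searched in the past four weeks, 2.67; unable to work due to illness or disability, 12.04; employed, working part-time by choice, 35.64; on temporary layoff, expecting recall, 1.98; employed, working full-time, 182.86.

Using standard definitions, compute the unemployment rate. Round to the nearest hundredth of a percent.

Employed = 6.01 + 35.64 + 182.86 = 224.51 million (anyone who worked, including part-time for economic reasons, counts as employed).
Unemployed = 13.53 + 1.98 = 15.51 million (jobless and actively searching, or on temporary layoff).
Labor force = 224.51 + 15.51 = 240.02 million.
Unemployment rate = 15.51 / 240.02 = 6.46%.

Unemployment rate ≈ 6.46%.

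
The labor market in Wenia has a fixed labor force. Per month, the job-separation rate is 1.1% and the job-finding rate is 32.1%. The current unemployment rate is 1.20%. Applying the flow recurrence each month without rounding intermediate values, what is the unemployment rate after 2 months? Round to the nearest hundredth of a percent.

With a fixed labor force, u_{t+1} = u_t + s·(1−u_t) − f·u_t = u_t·(1−s−f) + s.
Here 1−s−f = 0.668 and s = 0.011.
u_1 = 0.012000 × 0.668 + 0.011 = 0.019016.
u_2 = 0.019016 × 0.668 + 0.011 = 0.023703.

Unemployment rate after two months ≈ 2.37%.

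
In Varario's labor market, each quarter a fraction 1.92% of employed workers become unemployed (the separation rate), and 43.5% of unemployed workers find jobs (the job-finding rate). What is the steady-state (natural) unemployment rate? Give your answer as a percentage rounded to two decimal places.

At steady state the flows balance: s·E = f·U, so U/(E+U) = s/(s+f).
u* = 1.92 / (1.92 + 43.5) = 1.92 / 45.42 = 4.23%.

Steady-state unemployment rate ≈ 4.23%.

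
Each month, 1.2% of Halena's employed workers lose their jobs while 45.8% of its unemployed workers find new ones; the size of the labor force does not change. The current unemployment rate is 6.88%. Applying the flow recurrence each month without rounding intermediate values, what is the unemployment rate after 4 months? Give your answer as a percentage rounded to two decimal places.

With a fixed labor force, u_{t+1} = u_t + s·(1−u_t) − f·u_t = u_t·(1−s−f) + s.
Here 1−s−f = 0.530 and s = 0.012.
u_1 = 0.068800 × 0.530 + 0.012 = 0.048464.
u_2 = 0.048464 × 0.530 + 0.012 = 0.037686.
u_3 = 0.037686 × 0.530 + 0.012 = 0.031974.
u_4 = 0.031974 × 0.530 + 0.012 = 0.028946.

Unemployment rate after four months ≈ 2.89%.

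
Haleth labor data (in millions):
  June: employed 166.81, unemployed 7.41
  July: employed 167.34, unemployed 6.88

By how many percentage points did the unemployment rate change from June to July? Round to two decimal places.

The unemployment rate changed by −0.30 percentage points.

June: labor force = 166.81 + 7.41 = 174.22; u = 7.41/174.22 = 4.25%.
July: labor force = 167.34 + 6.88 = 174.22; u = 6.88/174.22 = 3.95%.
Change = 3.95% − 4.25% = −0.30 pp.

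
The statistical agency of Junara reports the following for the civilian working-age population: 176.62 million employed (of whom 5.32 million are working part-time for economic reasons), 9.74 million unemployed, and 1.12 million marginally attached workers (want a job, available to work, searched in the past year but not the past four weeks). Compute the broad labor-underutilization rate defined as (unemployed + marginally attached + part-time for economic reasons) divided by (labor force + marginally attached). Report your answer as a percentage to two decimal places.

Broad underutilization rate ≈ 8.63%.

Labor force = 176.62 + 9.74 = 186.36 million.
Numerator = 9.74 + 1.12 + 5.32 = 16.18 million.
Denominator = 186.36 + 1.12 = 187.48 million.
Broad rate = 16.18 / 187.48 = 8.63%.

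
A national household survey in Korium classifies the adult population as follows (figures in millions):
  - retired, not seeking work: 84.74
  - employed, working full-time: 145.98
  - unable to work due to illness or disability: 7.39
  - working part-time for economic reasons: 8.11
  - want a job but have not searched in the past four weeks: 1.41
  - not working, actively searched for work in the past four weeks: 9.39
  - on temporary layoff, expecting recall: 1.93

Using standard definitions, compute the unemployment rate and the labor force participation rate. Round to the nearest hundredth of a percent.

Employed = 145.98 + 8.11 = 154.09 million (anyone who worked, including part-time for economic reasons, counts as employed).
Unemployed = 9.39 + 1.93 = 11.32 million (jobless and actively searching, or on temporary layoff).
Labor force = 154.09 + 11.32 = 165.41 million.
Not in labor force = 84.74 + 7.39 + 1.41 = 93.54 million (those not working and not actively searching are outside the labor force — including those who want a job but have given up searching).
Civilian working-age population = 165.41 + 93.54 = 258.95 million.
Unemployment rate = 11.32 / 165.41 = 6.84%.
Labor force participation rate = 165.41 / 258.95 = 63.88%.

Unemployment rate ≈ 6.84%; labor force participation rate ≈ 63.88%.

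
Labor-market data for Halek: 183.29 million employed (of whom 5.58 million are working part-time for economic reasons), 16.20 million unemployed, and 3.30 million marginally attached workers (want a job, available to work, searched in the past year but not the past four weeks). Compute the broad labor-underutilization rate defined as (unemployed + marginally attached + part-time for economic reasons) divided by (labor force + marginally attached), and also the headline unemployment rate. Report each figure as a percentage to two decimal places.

Broad underutilization rate ≈ 12.37%; headline unemployment rate ≈ 8.12%.

Labor force = 183.29 + 16.20 = 199.49 million.
Numerator = 16.20 + 3.30 + 5.58 = 25.08 million.
Denominator = 199.49 + 3.30 = 202.79 million.
Broad rate = 25.08 / 202.79 = 12.37%.
Headline unemployment rate = 16.20 / 199.49 = 8.12%.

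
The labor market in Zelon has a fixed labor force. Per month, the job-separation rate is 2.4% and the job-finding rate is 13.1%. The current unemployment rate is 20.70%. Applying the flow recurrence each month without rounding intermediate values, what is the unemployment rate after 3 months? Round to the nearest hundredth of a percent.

With a fixed labor force, u_{t+1} = u_t + s·(1−u_t) − f·u_t = u_t·(1−s−f) + s.
Here 1−s−f = 0.845 and s = 0.024.
u_1 = 0.207000 × 0.845 + 0.024 = 0.198915.
u_2 = 0.198915 × 0.845 + 0.024 = 0.192083.
u_3 = 0.192083 × 0.845 + 0.024 = 0.186310.

Unemployment rate after three months ≈ 18.63%.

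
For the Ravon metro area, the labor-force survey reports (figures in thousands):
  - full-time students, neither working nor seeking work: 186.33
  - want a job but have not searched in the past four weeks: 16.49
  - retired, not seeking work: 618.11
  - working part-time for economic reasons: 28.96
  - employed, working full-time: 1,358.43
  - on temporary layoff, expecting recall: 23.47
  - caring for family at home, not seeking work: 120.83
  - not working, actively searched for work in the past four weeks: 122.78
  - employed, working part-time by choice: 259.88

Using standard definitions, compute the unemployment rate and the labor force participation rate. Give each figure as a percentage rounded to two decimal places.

Employed = 28.96 + 1,358.43 + 259.88 = 1,647.27 thousand (anyone who worked, including part-time for economic reasons, counts as employed).
Unemployed = 23.47 + 122.78 = 146.25 thousand (jobless and actively searching, or on temporary layoff).
Labor force = 1,647.27 + 146.25 = 1,793.52 thousand.
Not in labor force = 186.33 + 16.49 + 618.11 + 120.83 = 941.76 thousand (those not working and not actively searching are outside the labor force — including those who want a job but have given up searching).
Civilian working-age population = 1,793.52 + 941.76 = 2,735.28 thousand.
Unemployment rate = 146.25 / 1,793.52 = 8.15%.
Labor force participation rate = 1,793.52 / 2,735.28 = 65.57%.

Unemployment rate ≈ 8.15%; labor force participation rate ≈ 65.57%.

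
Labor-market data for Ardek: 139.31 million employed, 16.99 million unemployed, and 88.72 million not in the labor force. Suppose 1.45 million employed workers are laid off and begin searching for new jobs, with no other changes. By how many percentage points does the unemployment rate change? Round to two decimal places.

The unemployment rate changes by +0.93 percentage points.

Initially, labor force = 139.31 + 16.99 = 156.30 million, so u = 16.99/156.30 = 10.87%.
After the change, employed falls and unemployed rises by 1.45; labor force unchanged → E = 137.86, U = 18.44, labor force = 156.30 million.
New unemployment rate = 18.44 / 156.30 = 11.80%.
Change = 11.80% − 10.87% = +0.93 percentage points.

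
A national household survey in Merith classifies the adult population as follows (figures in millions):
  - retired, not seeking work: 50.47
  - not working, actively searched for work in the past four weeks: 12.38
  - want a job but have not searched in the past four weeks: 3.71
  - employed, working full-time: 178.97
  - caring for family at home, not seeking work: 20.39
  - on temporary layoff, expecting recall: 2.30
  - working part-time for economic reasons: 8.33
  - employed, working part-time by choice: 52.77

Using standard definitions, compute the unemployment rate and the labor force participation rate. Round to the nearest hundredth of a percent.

Unemployment rate ≈ 5.76%; labor force participation rate ≈ 77.36%.

Employed = 178.97 + 8.33 + 52.77 = 240.07 million (anyone who worked, including part-time for economic reasons, counts as employed).
Unemployed = 12.38 + 2.30 = 14.68 million (jobless and actively searching, or on temporary layoff).
Labor force = 240.07 + 14.68 = 254.75 million.
Not in labor force = 50.47 + 3.71 + 20.39 = 74.57 million (those not working and not actively searching are outside the labor force — including those who want a job but have given up searching).
Civilian working-age population = 254.75 + 74.57 = 329.32 million.
Unemployment rate = 14.68 / 254.75 = 5.76%.
Labor force participation rate = 254.75 / 329.32 = 77.36%.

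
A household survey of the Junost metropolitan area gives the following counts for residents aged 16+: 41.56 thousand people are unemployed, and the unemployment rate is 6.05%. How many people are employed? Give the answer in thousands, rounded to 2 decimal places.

About 645.38 thousand are employed.

Labor force = U / u = 41.56 / 0.0605 ≈ 686.94 thousand.
Employed = labor force − unemployed = 686.94 − 41.56 = 645.38 thousand.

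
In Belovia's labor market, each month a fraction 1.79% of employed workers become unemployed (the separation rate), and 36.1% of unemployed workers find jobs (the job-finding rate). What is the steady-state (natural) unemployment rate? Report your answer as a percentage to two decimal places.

Steady-state unemployment rate ≈ 4.72%.

At steady state the flows balance: s·E = f·U, so U/(E+U) = s/(s+f).
u* = 1.79 / (1.79 + 36.1) = 1.79 / 37.89 = 4.72%.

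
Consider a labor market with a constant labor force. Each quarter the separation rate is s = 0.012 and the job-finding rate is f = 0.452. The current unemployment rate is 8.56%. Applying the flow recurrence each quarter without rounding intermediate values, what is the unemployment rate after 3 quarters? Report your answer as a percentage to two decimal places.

With a fixed labor force, u_{t+1} = u_t + s·(1−u_t) − f·u_t = u_t·(1−s−f) + s.
Here 1−s−f = 0.536 and s = 0.012.
u_1 = 0.085600 × 0.536 + 0.012 = 0.057882.
u_2 = 0.057882 × 0.536 + 0.012 = 0.043025.
u_3 = 0.043025 × 0.536 + 0.012 = 0.035061.

Unemployment rate after three quarters ≈ 3.51%.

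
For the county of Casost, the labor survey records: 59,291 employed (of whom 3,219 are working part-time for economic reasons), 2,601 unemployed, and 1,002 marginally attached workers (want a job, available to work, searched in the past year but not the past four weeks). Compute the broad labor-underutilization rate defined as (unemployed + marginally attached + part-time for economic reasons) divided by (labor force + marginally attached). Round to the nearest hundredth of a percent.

Labor force = 59,291 + 2,601 = 61,892.
Numerator = 2,601 + 1,002 + 3,219 = 6,822.
Denominator = 61,892 + 1,002 = 62,894.
Broad rate = 6,822 / 62,894 = 10.85%.

Broad underutilization rate ≈ 10.85%.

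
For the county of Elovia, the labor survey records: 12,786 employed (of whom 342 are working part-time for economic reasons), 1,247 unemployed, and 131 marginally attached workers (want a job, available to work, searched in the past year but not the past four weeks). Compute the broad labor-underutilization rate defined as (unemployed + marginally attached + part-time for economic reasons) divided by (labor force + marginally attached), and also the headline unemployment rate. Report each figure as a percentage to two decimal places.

Broad underutilization rate ≈ 12.14%; headline unemployment rate ≈ 8.89%.

Labor force = 12,786 + 1,247 = 14,033.
Numerator = 1,247 + 131 + 342 = 1,720.
Denominator = 14,033 + 131 = 14,164.
Broad rate = 1,720 / 14,164 = 12.14%.
Headline unemployment rate = 1,247 / 14,033 = 8.89%.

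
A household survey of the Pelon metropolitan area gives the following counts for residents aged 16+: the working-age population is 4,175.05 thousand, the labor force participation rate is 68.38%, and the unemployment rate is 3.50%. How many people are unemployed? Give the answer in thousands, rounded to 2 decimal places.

About 99.92 thousand are unemployed.

Labor force = 0.6838 × 4,175.05 = 2,854.90 thousand.
Unemployed = 0.0350 × 2,854.90 ≈ 99.92 thousand.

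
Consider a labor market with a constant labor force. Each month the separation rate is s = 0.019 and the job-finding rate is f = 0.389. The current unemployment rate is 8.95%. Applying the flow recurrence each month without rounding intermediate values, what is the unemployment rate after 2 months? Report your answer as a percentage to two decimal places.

With a fixed labor force, u_{t+1} = u_t + s·(1−u_t) − f·u_t = u_t·(1−s−f) + s.
Here 1−s−f = 0.592 and s = 0.019.
u_1 = 0.089500 × 0.592 + 0.019 = 0.071984.
u_2 = 0.071984 × 0.592 + 0.019 = 0.061615.

Unemployment rate after two months ≈ 6.16%.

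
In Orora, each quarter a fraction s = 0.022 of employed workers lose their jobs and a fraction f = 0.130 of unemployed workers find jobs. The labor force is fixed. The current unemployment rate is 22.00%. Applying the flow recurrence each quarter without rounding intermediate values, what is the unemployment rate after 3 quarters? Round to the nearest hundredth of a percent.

Unemployment rate after three quarters ≈ 19.06%.

With a fixed labor force, u_{t+1} = u_t + s·(1−u_t) − f·u_t = u_t·(1−s−f) + s.
Here 1−s−f = 0.848 and s = 0.022.
u_1 = 0.220000 × 0.848 + 0.022 = 0.208560.
u_2 = 0.208560 × 0.848 + 0.022 = 0.198859.
u_3 = 0.198859 × 0.848 + 0.022 = 0.190632.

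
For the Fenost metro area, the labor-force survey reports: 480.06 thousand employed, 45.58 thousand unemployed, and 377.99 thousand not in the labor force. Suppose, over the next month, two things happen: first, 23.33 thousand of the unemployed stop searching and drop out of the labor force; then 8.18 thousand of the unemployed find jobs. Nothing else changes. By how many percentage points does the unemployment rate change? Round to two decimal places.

Initially, labor force = 480.06 + 45.58 = 525.64 thousand, so u = 45.58/525.64 = 8.67%.
After the first change, unemployed and labor force both fall by 23.33 → E = 480.06, U = 22.25, labor force = 502.31 thousand.
After the second change, unemployed falls and employed rises by 8.18; labor force unchanged → E = 488.24, U = 14.07, labor force = 502.31 thousand.
New unemployment rate = 14.07 / 502.31 = 2.80%.
Change = 2.80% − 8.67% = −5.87 percentage points.

The unemployment rate changes by −5.87 percentage points.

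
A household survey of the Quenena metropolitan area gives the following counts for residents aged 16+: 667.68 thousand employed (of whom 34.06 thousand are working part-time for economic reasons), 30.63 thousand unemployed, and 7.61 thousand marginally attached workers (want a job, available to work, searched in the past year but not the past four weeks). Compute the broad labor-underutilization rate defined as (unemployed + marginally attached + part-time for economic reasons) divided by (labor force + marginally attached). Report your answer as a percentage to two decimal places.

Labor force = 667.68 + 30.63 = 698.31 thousand.
Numerator = 30.63 + 7.61 + 34.06 = 72.30 thousand.
Denominator = 698.31 + 7.61 = 705.92 thousand.
Broad rate = 72.30 / 705.92 = 10.24%.

Broad underutilization rate ≈ 10.24%.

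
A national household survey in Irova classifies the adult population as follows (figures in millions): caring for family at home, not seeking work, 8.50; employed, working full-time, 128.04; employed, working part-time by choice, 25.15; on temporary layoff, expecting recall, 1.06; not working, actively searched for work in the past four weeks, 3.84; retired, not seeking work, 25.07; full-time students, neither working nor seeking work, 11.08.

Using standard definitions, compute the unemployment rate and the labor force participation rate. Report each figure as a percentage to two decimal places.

Unemployment rate ≈ 3.10%; labor force participation rate ≈ 77.98%.

Employed = 128.04 + 25.15 = 153.19 million.
Unemployed = 1.06 + 3.84 = 4.90 million (jobless and actively searching, or on temporary layoff).
Labor force = 153.19 + 4.90 = 158.09 million.
Not in labor force = 8.50 + 25.07 + 11.08 = 44.65 million (those not working and not actively searching are outside the labor force).
Civilian working-age population = 158.09 + 44.65 = 202.74 million.
Unemployment rate = 4.90 / 158.09 = 3.10%.
Labor force participation rate = 158.09 / 202.74 = 77.98%.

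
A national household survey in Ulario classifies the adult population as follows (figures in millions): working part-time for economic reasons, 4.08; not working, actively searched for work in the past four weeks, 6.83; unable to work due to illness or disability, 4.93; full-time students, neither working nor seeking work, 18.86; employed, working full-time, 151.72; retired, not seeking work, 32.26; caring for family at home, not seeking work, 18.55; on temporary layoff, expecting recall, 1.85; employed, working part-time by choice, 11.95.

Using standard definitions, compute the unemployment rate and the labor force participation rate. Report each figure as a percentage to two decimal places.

Employed = 4.08 + 151.72 + 11.95 = 167.75 million (anyone who worked, including part-time for economic reasons, counts as employed).
Unemployed = 6.83 + 1.85 = 8.68 million (jobless and actively searching, or on temporary layoff).
Labor force = 167.75 + 8.68 = 176.43 million.
Not in labor force = 4.93 + 18.86 + 32.26 + 18.55 = 74.60 million (those not working and not actively searching are outside the labor force).
Civilian working-age population = 176.43 + 74.60 = 251.03 million.
Unemployment rate = 8.68 / 176.43 = 4.92%.
Labor force participation rate = 176.43 / 251.03 = 70.28%.

Unemployment rate ≈ 4.92%; labor force participation rate ≈ 70.28%.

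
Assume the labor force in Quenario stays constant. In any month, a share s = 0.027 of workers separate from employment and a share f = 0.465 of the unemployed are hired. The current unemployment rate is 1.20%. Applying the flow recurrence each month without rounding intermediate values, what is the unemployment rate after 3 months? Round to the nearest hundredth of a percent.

Unemployment rate after three months ≈ 4.93%.

With a fixed labor force, u_{t+1} = u_t + s·(1−u_t) − f·u_t = u_t·(1−s−f) + s.
Here 1−s−f = 0.508 and s = 0.027.
u_1 = 0.012000 × 0.508 + 0.027 = 0.033096.
u_2 = 0.033096 × 0.508 + 0.027 = 0.043813.
u_3 = 0.043813 × 0.508 + 0.027 = 0.049257.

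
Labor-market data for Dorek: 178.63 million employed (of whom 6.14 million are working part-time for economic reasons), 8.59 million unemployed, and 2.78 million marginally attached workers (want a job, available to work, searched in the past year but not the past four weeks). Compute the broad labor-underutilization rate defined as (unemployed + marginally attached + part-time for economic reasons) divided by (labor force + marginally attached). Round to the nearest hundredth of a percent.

Labor force = 178.63 + 8.59 = 187.22 million.
Numerator = 8.59 + 2.78 + 6.14 = 17.51 million.
Denominator = 187.22 + 2.78 = 190.00 million.
Broad rate = 17.51 / 190.00 = 9.22%.

Broad underutilization rate ≈ 9.22%.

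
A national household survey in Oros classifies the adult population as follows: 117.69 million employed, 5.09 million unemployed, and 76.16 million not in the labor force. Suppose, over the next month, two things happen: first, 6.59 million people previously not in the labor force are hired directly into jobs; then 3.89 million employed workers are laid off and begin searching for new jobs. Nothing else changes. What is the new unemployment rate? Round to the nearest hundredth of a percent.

Initially, labor force = 117.69 + 5.09 = 122.78 million, so u = 5.09/122.78 = 4.15%.
After the first change, employed and labor force both rise by 6.59; unemployed unchanged → E = 124.28, U = 5.09, labor force = 129.37 million.
After the second change, employed falls and unemployed rises by 3.89; labor force unchanged → E = 120.39, U = 8.98, labor force = 129.37 million.
New unemployment rate = 8.98 / 129.37 = 6.94%.

New unemployment rate ≈ 6.94%.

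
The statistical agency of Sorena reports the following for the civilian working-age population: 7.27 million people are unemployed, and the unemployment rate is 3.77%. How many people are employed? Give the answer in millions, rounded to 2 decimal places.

Labor force = U / u = 7.27 / 0.0377 ≈ 192.84 million.
Employed = labor force − unemployed = 192.84 − 7.27 = 185.57 million.

About 185.57 million are employed.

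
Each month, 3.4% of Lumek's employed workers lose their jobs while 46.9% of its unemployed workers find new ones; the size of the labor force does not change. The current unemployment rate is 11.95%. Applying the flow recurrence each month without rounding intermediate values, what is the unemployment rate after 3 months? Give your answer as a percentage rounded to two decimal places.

Unemployment rate after three months ≈ 7.40%.

With a fixed labor force, u_{t+1} = u_t + s·(1−u_t) − f·u_t = u_t·(1−s−f) + s.
Here 1−s−f = 0.497 and s = 0.034.
u_1 = 0.119500 × 0.497 + 0.034 = 0.093392.
u_2 = 0.093392 × 0.497 + 0.034 = 0.080416.
u_3 = 0.080416 × 0.497 + 0.034 = 0.073967.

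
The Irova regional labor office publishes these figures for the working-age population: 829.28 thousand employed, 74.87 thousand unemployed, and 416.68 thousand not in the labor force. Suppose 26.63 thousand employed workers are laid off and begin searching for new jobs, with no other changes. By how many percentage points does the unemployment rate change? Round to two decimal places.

The unemployment rate changes by +2.95 percentage points.

Initially, labor force = 829.28 + 74.87 = 904.15 thousand, so u = 74.87/904.15 = 8.28%.
After the change, employed falls and unemployed rises by 26.63; labor force unchanged → E = 802.65, U = 101.50, labor force = 904.15 thousand.
New unemployment rate = 101.50 / 904.15 = 11.23%.
Change = 11.23% − 8.28% = +2.95 percentage points.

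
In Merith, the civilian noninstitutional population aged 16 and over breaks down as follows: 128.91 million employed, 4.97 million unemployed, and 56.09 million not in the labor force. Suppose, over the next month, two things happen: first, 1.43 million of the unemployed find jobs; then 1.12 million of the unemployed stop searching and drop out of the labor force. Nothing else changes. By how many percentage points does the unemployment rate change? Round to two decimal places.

Initially, labor force = 128.91 + 4.97 = 133.88 million, so u = 4.97/133.88 = 3.71%.
After the first change, unemployed falls and employed rises by 1.43; labor force unchanged → E = 130.34, U = 3.54, labor force = 133.88 million.
After the second change, unemployed and labor force both fall by 1.12 → E = 130.34, U = 2.42, labor force = 132.76 million.
New unemployment rate = 2.42 / 132.76 = 1.82%.
Change = 1.82% − 3.71% = −1.89 percentage points.

The unemployment rate changes by −1.89 percentage points.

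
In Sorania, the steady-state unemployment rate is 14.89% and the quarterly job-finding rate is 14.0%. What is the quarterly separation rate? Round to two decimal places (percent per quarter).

Separation rate ≈ 2.45% per quarter.

From u* = s/(s+f): s = u·f/(1−u).
s = 0.1489 × 14.0 / (1 − 0.1489) = 2.0846 / 0.8511 ≈ 2.45% per quarter.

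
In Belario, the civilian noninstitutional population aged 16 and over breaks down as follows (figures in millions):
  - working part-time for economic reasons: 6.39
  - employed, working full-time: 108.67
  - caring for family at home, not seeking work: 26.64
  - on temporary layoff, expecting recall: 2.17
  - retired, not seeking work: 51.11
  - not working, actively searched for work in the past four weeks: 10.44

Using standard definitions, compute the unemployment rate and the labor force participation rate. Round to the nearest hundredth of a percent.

Unemployment rate ≈ 9.88%; labor force participation rate ≈ 62.15%.

Employed = 6.39 + 108.67 = 115.06 million (anyone who worked, including part-time for economic reasons, counts as employed).
Unemployed = 2.17 + 10.44 = 12.61 million (jobless and actively searching, or on temporary layoff).
Labor force = 115.06 + 12.61 = 127.67 million.
Not in labor force = 26.64 + 51.11 = 77.75 million (those not working and not actively searching are outside the labor force).
Civilian working-age population = 127.67 + 77.75 = 205.42 million.
Unemployment rate = 12.61 / 127.67 = 9.88%.
Labor force participation rate = 127.67 / 205.42 = 62.15%.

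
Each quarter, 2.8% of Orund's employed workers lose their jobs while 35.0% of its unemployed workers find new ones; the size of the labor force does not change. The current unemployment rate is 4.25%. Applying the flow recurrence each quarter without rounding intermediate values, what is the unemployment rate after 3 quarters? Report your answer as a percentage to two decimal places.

Unemployment rate after three quarters ≈ 6.65%.

With a fixed labor force, u_{t+1} = u_t + s·(1−u_t) − f·u_t = u_t·(1−s−f) + s.
Here 1−s−f = 0.622 and s = 0.028.
u_1 = 0.042500 × 0.622 + 0.028 = 0.054435.
u_2 = 0.054435 × 0.622 + 0.028 = 0.061859.
u_3 = 0.061859 × 0.622 + 0.028 = 0.066476.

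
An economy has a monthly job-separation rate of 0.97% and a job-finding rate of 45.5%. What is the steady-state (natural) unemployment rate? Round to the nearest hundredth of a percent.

Steady-state unemployment rate ≈ 2.09%.

At steady state the flows balance: s·E = f·U, so U/(E+U) = s/(s+f).
u* = 0.97 / (0.97 + 45.5) = 0.97 / 46.47 = 2.09%.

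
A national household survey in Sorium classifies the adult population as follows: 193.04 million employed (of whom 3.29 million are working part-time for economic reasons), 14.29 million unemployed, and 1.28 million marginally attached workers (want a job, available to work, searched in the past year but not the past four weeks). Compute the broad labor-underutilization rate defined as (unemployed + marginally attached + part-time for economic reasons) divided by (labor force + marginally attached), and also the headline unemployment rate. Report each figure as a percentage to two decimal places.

Broad underutilization rate ≈ 9.04%; headline unemployment rate ≈ 6.89%.

Labor force = 193.04 + 14.29 = 207.33 million.
Numerator = 14.29 + 1.28 + 3.29 = 18.86 million.
Denominator = 207.33 + 1.28 = 208.61 million.
Broad rate = 18.86 / 208.61 = 9.04%.
Headline unemployment rate = 14.29 / 207.33 = 6.89%.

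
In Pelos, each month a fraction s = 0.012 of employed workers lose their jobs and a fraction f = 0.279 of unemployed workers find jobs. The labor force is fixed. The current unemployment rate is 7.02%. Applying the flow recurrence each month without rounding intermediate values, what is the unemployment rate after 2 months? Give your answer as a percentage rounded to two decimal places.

Unemployment rate after two months ≈ 5.58%.

With a fixed labor force, u_{t+1} = u_t + s·(1−u_t) − f·u_t = u_t·(1−s−f) + s.
Here 1−s−f = 0.709 and s = 0.012.
u_1 = 0.070200 × 0.709 + 0.012 = 0.061772.
u_2 = 0.061772 × 0.709 + 0.012 = 0.055796.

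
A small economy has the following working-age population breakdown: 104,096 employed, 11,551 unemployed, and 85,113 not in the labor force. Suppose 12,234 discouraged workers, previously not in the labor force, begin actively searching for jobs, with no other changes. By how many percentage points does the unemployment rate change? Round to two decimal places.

Initially, labor force = 104,096 + 11,551 = 115,647, so u = 11,551/115,647 = 9.99%.
After the change, unemployed and labor force both rise by 12,234 → E = 104,096, U = 23,785, labor force = 127,881.
New unemployment rate = 23,785 / 127,881 = 18.60%.
Change = 18.60% − 9.99% = +8.61 percentage points.

The unemployment rate changes by +8.61 percentage points.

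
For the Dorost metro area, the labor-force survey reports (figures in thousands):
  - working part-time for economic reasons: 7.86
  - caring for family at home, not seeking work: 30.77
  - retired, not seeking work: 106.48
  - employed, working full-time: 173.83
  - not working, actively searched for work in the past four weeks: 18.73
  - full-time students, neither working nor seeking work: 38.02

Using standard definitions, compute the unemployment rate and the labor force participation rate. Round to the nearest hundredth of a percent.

Employed = 7.86 + 173.83 = 181.69 thousand (anyone who worked, including part-time for economic reasons, counts as employed).
Unemployed = 18.73 thousand.
Labor force = 181.69 + 18.73 = 200.42 thousand.
Not in labor force = 30.77 + 106.48 + 38.02 = 175.27 thousand (those not working and not actively searching are outside the labor force).
Civilian working-age population = 200.42 + 175.27 = 375.69 thousand.
Unemployment rate = 18.73 / 200.42 = 9.35%.
Labor force participation rate = 200.42 / 375.69 = 53.35%.

Unemployment rate ≈ 9.35%; labor force participation rate ≈ 53.35%.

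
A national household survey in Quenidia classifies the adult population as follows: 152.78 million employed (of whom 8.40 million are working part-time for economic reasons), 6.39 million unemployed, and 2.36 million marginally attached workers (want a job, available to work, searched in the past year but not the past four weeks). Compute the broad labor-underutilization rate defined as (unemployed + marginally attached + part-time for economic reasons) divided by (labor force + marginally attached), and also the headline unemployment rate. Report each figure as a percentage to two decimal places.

Broad underutilization rate ≈ 10.62%; headline unemployment rate ≈ 4.01%.

Labor force = 152.78 + 6.39 = 159.17 million.
Numerator = 6.39 + 2.36 + 8.40 = 17.15 million.
Denominator = 159.17 + 2.36 = 161.53 million.
Broad rate = 17.15 / 161.53 = 10.62%.
Headline unemployment rate = 6.39 / 159.17 = 4.01%.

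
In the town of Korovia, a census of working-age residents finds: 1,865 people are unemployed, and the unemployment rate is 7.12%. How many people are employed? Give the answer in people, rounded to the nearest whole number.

Labor force = U / u = 1,865 / 0.0712 ≈ 26,194.
Employed = labor force − unemployed = 26,194 − 1,865 = 24,329.

About 24,329 are employed.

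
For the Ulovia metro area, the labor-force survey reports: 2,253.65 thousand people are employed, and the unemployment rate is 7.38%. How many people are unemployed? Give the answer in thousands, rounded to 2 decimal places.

Let U be the number unemployed. The labor force is E + U, and U/(E+U) = 0.0738.
So U = 0.0738 × 2,253.65 / (1 − 0.0738) = 166.3194 / 0.9262 ≈ 179.57 thousand.

About 179.57 thousand are unemployed.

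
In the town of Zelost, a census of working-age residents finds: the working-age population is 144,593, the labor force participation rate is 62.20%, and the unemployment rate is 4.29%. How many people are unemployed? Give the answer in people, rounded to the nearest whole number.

About 3,858 are unemployed.

Labor force = 0.6220 × 144,593 = 89,937.
Unemployed = 0.0429 × 89,937 ≈ 3,858.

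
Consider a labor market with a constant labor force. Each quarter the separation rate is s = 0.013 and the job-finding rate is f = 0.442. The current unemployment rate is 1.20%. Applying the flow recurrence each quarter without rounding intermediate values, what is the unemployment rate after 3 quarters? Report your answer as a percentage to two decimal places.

Unemployment rate after three quarters ≈ 2.59%.

With a fixed labor force, u_{t+1} = u_t + s·(1−u_t) − f·u_t = u_t·(1−s−f) + s.
Here 1−s−f = 0.545 and s = 0.013.
u_1 = 0.012000 × 0.545 + 0.013 = 0.019540.
u_2 = 0.019540 × 0.545 + 0.013 = 0.023649.
u_3 = 0.023649 × 0.545 + 0.013 = 0.025889.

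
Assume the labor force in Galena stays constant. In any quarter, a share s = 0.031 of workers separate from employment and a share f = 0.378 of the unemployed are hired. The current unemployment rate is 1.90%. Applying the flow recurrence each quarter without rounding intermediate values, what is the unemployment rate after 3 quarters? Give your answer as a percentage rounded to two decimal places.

Unemployment rate after three quarters ≈ 6.41%.

With a fixed labor force, u_{t+1} = u_t + s·(1−u_t) − f·u_t = u_t·(1−s−f) + s.
Here 1−s−f = 0.591 and s = 0.031.
u_1 = 0.019000 × 0.591 + 0.031 = 0.042229.
u_2 = 0.042229 × 0.591 + 0.031 = 0.055957.
u_3 = 0.055957 × 0.591 + 0.031 = 0.064071.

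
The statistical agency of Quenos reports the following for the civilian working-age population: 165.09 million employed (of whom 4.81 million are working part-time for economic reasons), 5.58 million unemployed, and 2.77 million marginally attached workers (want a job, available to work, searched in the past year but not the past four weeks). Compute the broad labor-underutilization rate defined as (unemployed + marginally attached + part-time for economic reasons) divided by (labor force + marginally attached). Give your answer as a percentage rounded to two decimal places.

Broad underutilization rate ≈ 7.59%.

Labor force = 165.09 + 5.58 = 170.67 million.
Numerator = 5.58 + 2.77 + 4.81 = 13.16 million.
Denominator = 170.67 + 2.77 = 173.44 million.
Broad rate = 13.16 / 173.44 = 7.59%.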